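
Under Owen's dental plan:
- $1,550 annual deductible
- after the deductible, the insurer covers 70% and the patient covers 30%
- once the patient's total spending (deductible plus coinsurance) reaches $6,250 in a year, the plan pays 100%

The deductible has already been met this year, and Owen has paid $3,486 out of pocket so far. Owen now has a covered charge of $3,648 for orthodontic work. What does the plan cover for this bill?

$2,553.60

The deductible is already satisfied, so the full bill goes to coinsurance.
Coinsurance: $3,648 × 30% = $1,094.40.
Total out-of-pocket so far would be $3,486 + $1,094.40 = $4,580.40, below the $6,250 cap — no reduction.
The plan picks up $3,648 − $1,094.40 = $2,553.60.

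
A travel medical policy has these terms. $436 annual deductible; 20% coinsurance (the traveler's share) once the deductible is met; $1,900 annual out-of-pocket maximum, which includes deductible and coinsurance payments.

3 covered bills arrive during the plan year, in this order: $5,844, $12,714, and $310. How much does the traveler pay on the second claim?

$382.40

Claim 1 — $5,844: deductible takes $436, $5,408 remains; coinsurance $5,408 × 20% = $1,081.60. Cost to traveler: $1,517.60. OOP to date $1,517.60.
Claim 2 — $12,714: deductible met; 20% of $12,714 = $2,542.80. Adding that to $1,517.60 gives $4,060.40, past the $1,900 cap; traveler pays only $1,900 − $1,517.60 = $382.40.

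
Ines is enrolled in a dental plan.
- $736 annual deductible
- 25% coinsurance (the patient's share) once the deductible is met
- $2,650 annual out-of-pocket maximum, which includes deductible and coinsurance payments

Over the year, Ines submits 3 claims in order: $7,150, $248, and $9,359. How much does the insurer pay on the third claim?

$9,110.50

Claim 1 — $7,150: $736 finishes the deductible; $6,414 goes to coinsurance; coinsurance $6,414 × 25% = $1,603.50. Cost to patient: $2,339.50. OOP to date $2,339.50. Plan pays $7,150 − $2,339.50 = $4,810.50.
Claim 2 — $248: deductible already satisfied, so patient's share is 25% × $248 = $62. Patient owes $62 (running OOP $2,401.50). Plan pays $248 − $62 = $186.
Claim 3 — $9,359: deductible already satisfied, so patient's share is 25% × $9,359 = $2,339.75. That would push OOP to $4,741.25, over the $2,650 cap, so patient pays $2,650 − $2,401.50 = $248.50. Plan pays $9,359 − $248.50 = $9,110.50.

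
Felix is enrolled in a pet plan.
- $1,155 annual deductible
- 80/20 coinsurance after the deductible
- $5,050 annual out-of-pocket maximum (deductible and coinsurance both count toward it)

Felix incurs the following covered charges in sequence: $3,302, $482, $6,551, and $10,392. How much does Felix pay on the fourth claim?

Claim 1 — $3,302: $1,155 to deductible, leaving $2,147; coinsurance $2,147 × 20% = $429.40. Owner pays $1,584.40; OOP now $1,584.40.
Claim 2 — $482: deductible already satisfied, so owner's share is 20% × $482 = $96.40. Owner owes $96.40 (running OOP $1,680.80).
Claim 3 — $6,551: 20% coinsurance on $6,551 = $1,310.20. Owner owes $1,310.20 (running OOP $2,991).
Claim 4 — $10,392: deductible met; 20% of $10,392 = $2,078.40. OOP would hit $5,069.40 > $5,050, so the cap limits the owner to $5,050 − $2,991 = $2,059.

$2,059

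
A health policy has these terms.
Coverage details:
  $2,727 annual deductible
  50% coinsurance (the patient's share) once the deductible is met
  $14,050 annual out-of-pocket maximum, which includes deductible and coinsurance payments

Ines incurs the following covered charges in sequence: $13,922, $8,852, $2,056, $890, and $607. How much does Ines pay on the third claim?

#1 ($13,922): deductible takes $2,727, $11,195 remains; patient's 50% is $5,597.50. Patient owes $8,324.50 (running OOP $8,324.50).
#2 ($8,852): deductible already satisfied, so patient's share is 50% × $8,852 = $4,426. Patient owes $4,426 (running OOP $12,750.50).
#3 ($2,056): deductible already satisfied, so patient's share is 50% × $2,056 = $1,028. Cost to patient: $1,028. OOP to date $13,778.50.

$1,028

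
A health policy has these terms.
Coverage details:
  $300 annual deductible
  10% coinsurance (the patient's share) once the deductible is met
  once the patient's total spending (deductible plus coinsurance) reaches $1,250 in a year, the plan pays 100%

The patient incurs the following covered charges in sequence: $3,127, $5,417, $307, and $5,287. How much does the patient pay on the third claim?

$30.70

Claim 1 — $3,127: $300 to deductible, leaving $2,827; 10% of $2,827 = $282.70. Patient pays $582.70; OOP now $582.70.
Claim 2 — $5,417: 10% coinsurance on $5,417 = $541.70. Patient owes $541.70 (running OOP $1,124.40).
Claim 3 — $307: deductible met; 10% of $307 = $30.70. Cost to patient: $30.70. OOP to date $1,155.10.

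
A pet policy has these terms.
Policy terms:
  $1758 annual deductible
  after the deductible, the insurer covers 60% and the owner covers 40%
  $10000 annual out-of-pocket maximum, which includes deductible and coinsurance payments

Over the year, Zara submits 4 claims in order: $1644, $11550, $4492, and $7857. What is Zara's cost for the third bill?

Claim 1 ($1644): all of it applies to the deductible. Cost to owner: $1644. OOP to date $1644.
Claim 2 ($11550): $114 to deductible, leaving $11436; owner's 40% is $4574.40. Owner owes $4688.40 (running OOP $6332.40).
Claim 3 ($4492): 40% coinsurance on $4492 = $1796.80. Cost to owner: $1796.80. OOP to date $8129.20.

$1796.80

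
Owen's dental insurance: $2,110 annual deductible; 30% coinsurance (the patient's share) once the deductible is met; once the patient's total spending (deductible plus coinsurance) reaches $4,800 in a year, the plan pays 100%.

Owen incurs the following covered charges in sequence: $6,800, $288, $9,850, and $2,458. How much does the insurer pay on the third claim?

$8,653.40

#1 ($6,800): deductible takes $2,110, $4,690 remains; 30% of $4,690 = $1,407. Cost to patient: $3,517. OOP to date $3,517. Insurer: $6,800 − $3,517 = $3,283.
#2 ($288): deductible already satisfied, so patient's share is 30% × $288 = $86.40. Patient owes $86.40 (running OOP $3,603.40). Plan pays $288 − $86.40 = $201.60.
#3 ($9,850): deductible already satisfied, so patient's share is 30% × $9,850 = $2,955. Adding that to $3,603.40 gives $6,558.40, past the $4,800 cap; patient pays only $4,800 − $3,603.40 = $1,196.60. Plan pays $9,850 − $1,196.60 = $8,653.40.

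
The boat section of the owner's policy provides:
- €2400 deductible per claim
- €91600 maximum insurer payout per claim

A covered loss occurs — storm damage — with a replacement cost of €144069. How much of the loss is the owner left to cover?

€52469

Subtract the deductible: €144069 − €2400 = €141669.
€141669 exceeds the €91600 limit, so the insurer pays the limit: €91600.
Out of pocket: €144069 − €91600 = €52469.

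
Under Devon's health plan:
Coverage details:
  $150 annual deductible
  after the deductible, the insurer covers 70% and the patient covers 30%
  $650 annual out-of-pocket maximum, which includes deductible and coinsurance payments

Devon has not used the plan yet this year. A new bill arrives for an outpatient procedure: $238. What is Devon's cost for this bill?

The full $150 deductible is still open; $150 of this bill applies to it.
The remaining $88 (= $238 − $150) moves to coinsurance.
Patient's 30% share of $88 is $26.40.
So the patient owes $150 + $26.40 = $176.40 before any cap.
Total out-of-pocket so far would be $0 + $176.40 = $176.40, below the $650 cap — no reduction.

$176.40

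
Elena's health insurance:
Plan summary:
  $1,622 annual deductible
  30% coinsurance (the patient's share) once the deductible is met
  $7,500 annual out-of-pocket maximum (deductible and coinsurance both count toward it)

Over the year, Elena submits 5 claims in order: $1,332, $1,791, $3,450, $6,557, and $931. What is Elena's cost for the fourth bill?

Claim 1 ($1,332): entire amount goes to the deductible. Cost to patient: $1,332. OOP to date $1,332.
Claim 2 ($1,791): $290 to deductible, leaving $1,501; coinsurance $1,501 × 30% = $450.30. Cost to patient: $740.30. OOP to date $2,072.30.
Claim 3 ($3,450): deductible met; 30% of $3,450 = $1,035. Patient pays $1,035; OOP now $3,107.30.
Claim 4 ($6,557): 30% coinsurance on $6,557 = $1,967.10. Cost to patient: $1,967.10. OOP to date $5,074.40.

$1,967.10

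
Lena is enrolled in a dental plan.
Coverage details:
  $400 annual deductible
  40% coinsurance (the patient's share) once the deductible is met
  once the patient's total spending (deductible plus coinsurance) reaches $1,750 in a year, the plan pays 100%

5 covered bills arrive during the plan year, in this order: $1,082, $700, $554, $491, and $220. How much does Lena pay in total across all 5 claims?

Claim 1 — $1,082: $400 finishes the deductible; $682 goes to coinsurance; coinsurance $682 × 40% = $272.80. Patient owes $672.80 (running OOP $672.80).
Claim 2 — $700: deductible met; 40% of $700 = $280. Patient pays $280; OOP now $952.80.
Claim 3 — $554: deductible already satisfied, so patient's share is 40% × $554 = $221.60. Cost to patient: $221.60. OOP to date $1,174.40.
Claim 4 — $491: deductible met; 40% of $491 = $196.40. Cost to patient: $196.40. OOP to date $1,370.80.
Claim 5 — $220: 40% coinsurance on $220 = $88. Patient owes $88 (running OOP $1,458.80).
Total paid by the patient: $672.80 + $280 + $221.60 + $196.40 + $88 = $1,458.80.

$1,458.80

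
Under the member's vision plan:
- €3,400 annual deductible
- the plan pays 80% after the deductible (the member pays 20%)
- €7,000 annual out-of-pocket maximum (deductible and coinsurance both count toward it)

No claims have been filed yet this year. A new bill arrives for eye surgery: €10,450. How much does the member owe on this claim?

€4,810

Nothing has been paid toward the €3,400 deductible, so the first €3,400 of this charge is applied there.
The remaining €7,050 (= €10,450 − €3,400) moves to coinsurance.
20% of €7,050 = €1,410 falls to the member.
So the member owes €3,400 + €1,410 = €4,810 before any cap.
Year-to-date out-of-pocket becomes €0 + €4,810 = €4,810, still under the €7,000 maximum, so no cap applies.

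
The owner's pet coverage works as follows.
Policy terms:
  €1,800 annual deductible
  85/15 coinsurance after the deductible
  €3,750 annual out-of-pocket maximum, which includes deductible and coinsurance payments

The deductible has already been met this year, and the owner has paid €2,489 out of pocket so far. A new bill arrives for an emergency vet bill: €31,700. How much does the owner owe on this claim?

€1,261

The deductible is already satisfied, so the full bill goes to coinsurance.
15% of €31,700 = €4,755 falls to the owner.
Adding €4,755 to the €2,489 already spent would give €7,244, which exceeds the €3,750 cap; the owner pays just €3,750 − €2,489 = €1,261.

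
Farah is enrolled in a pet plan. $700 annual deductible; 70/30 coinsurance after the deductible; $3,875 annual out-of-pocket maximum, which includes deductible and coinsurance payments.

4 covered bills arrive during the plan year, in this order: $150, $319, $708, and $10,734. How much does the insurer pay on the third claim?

Bill 1, $150: all of it applies to the deductible. Cost to owner: $150. OOP to date $150. Plan pays $150 − $150 = $0.
Bill 2, $319: fully absorbed by the deductible. Owner pays $319; OOP now $469. Plan pays $319 − $319 = $0.
Bill 3, $708: deductible takes $231, $477 remains; owner's 30% is $143.10. Cost to owner: $374.10. OOP to date $843.10. Plan pays $708 − $374.10 = $333.90.

$333.90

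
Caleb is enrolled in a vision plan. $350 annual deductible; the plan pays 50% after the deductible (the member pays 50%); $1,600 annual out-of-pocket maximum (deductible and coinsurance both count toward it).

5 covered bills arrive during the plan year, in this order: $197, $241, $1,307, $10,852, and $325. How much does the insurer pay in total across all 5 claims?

Claim 1 — $197: all of it applies to the deductible. Member owes $197 (running OOP $197). Insurer: $197 − $197 = $0.
Claim 2 — $241: deductible takes $153, $88 remains; member's 50% is $44. Member owes $197 (running OOP $394). Insurer: $241 − $197 = $44.
Claim 3 — $1,307: deductible met; 50% of $1,307 = $653.50. Cost to member: $653.50. OOP to date $1,047.50. Plan pays $1,307 − $653.50 = $653.50.
Claim 4 — $10,852: deductible met; 50% of $10,852 = $5,426. Adding that to $1,047.50 gives $6,473.50, past the $1,600 cap; member pays only $1,600 − $1,047.50 = $552.50. Plan pays $10,852 − $552.50 = $10,299.50.
Claim 5 — $325: deductible already satisfied, so member's share is 50% × $325 = $162.50. That would push OOP to $1,762.50, over the $1,600 cap, so member pays $1,600 − $1,600 = $0. Insurer: $325 − $0 = $325.
Insurer total: $0 + $44 + $653.50 + $10,299.50 + $325 = $11,322.

$11,322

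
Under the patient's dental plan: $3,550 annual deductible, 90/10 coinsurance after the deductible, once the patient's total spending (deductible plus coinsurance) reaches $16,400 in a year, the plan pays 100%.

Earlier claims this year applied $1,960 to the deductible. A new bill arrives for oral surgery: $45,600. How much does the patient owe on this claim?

Remaining deductible: $3,550 − $1,960 = $1,590.
That leaves $45,600 − $1,590 = $44,010 for coinsurance.
Coinsurance: $44,010 × 10% = $4,401.
That puts the patient's cost at $1,590 + $4,401 = $5,991 before any cap.
Cumulative spending $1,960 + $5,991 = $7,951 stays under the $16,400 maximum.

$5,991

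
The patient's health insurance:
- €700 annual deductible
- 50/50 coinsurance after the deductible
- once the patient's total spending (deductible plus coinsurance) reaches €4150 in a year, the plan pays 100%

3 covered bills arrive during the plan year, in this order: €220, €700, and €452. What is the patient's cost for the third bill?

Claim 1 — €220: entire amount goes to the deductible. Cost to patient: €220. OOP to date €220.
Claim 2 — €700: deductible takes €480, €220 remains; 50% of €220 = €110. Cost to patient: €590. OOP to date €810.
Claim 3 — €452: 50% coinsurance on €452 = €226. Cost to patient: €226. OOP to date €1036.

€226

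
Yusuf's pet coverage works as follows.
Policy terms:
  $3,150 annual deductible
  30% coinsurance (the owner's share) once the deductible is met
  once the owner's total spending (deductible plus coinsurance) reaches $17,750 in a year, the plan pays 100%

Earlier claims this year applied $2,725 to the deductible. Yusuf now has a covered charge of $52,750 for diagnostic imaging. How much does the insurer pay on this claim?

$37,725

Deductible still to meet: $3,150 − $2,725 = $425.
The remaining $52,325 (= $52,750 − $425) moves to coinsurance.
30% of $52,325 = $15,697.50 falls to the owner.
That puts the owner's cost at $425 + $15,697.50 = $16,122.50 before any cap.
Adding $16,122.50 to the $2,725 already spent would give $18,847.50, which exceeds the $17,750 cap; the owner pays just $17,750 − $2,725 = $15,025.
Insurer pays the balance: $52,750 − $15,025 = $37,725.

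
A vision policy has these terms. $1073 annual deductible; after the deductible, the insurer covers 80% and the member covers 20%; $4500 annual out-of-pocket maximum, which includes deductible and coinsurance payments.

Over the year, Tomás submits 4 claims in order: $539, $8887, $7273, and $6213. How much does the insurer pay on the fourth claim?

$5911.20

Bill 1, $539: entire amount goes to the deductible. Cost to member: $539. OOP to date $539. Plan pays $539 − $539 = $0.
Bill 2, $8887: $534 finishes the deductible; $8353 goes to coinsurance; member's 20% is $1670.60. Member pays $2204.60; OOP now $2743.60. Plan pays $8887 − $2204.60 = $6682.40.
Bill 3, $7273: 20% coinsurance on $7273 = $1454.60. Cost to member: $1454.60. OOP to date $4198.20. Plan pays $7273 − $1454.60 = $5818.40.
Bill 4, $6213: deductible already satisfied, so member's share is 20% × $6213 = $1242.60. OOP would hit $5440.80 > $4500, so the cap limits the member to $4500 − $4198.20 = $301.80. Plan pays $6213 − $301.80 = $5911.20.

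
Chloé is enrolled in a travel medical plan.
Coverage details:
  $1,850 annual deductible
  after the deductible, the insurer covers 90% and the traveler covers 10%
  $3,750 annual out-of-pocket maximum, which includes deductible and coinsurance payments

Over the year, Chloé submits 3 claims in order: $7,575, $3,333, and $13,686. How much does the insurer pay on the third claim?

Claim 1 — $7,575: $1,850 finishes the deductible; $5,725 goes to coinsurance; 10% of $5,725 = $572.50. Traveler pays $2,422.50; OOP now $2,422.50. Insurer: $7,575 − $2,422.50 = $5,152.50.
Claim 2 — $3,333: deductible already satisfied, so traveler's share is 10% × $3,333 = $333.30. Cost to traveler: $333.30. OOP to date $2,755.80. Plan pays $3,333 − $333.30 = $2,999.70.
Claim 3 — $13,686: deductible already satisfied, so traveler's share is 10% × $13,686 = $1,368.60. That would push OOP to $4,124.40, over the $3,750 cap, so traveler pays $3,750 − $2,755.80 = $994.20. Plan pays $13,686 − $994.20 = $12,691.80.

$12,691.80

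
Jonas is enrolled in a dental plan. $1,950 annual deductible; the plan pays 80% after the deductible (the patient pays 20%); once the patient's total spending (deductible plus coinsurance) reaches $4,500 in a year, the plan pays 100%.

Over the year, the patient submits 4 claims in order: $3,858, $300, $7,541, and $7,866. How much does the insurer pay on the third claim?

$6,032.80

Bill 1, $3,858: deductible takes $1,950, $1,908 remains; coinsurance $1,908 × 20% = $381.60. Cost to patient: $2,331.60. OOP to date $2,331.60. Plan pays $3,858 − $2,331.60 = $1,526.40.
Bill 2, $300: 20% coinsurance on $300 = $60. Patient pays $60; OOP now $2,391.60. Insurer: $300 − $60 = $240.
Bill 3, $7,541: deductible met; 20% of $7,541 = $1,508.20. Patient pays $1,508.20; OOP now $3,899.80. Insurer: $7,541 − $1,508.20 = $6,032.80.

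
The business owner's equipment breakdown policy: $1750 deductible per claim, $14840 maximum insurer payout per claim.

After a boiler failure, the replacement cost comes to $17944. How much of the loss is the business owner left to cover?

Less the $1750 deductible: $17944 − $1750 = $16194.
Since $16194 > $14840, the payout is capped at $14840.
Out of pocket: $17944 − $14840 = $3104.

$3104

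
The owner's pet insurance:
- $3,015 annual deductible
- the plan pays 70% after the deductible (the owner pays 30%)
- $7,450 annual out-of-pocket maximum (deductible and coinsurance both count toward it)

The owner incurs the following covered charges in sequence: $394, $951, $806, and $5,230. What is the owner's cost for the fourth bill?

Claim 1 — $394: entire amount goes to the deductible. Cost to owner: $394. OOP to date $394.
Claim 2 — $951: all of it applies to the deductible. Owner pays $951; OOP now $1,345.
Claim 3 — $806: entire amount goes to the deductible. Owner pays $806; OOP now $2,151.
Claim 4 — $5,230: deductible takes $864, $4,366 remains; 30% of $4,366 = $1,309.80. Cost to owner: $2,173.80. OOP to date $4,324.80.

$2,173.80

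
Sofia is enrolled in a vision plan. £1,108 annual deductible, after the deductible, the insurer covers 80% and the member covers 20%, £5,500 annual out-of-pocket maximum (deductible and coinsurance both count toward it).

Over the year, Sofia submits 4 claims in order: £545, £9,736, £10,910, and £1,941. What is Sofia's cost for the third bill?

£2,182

Bill 1, £545: all of it applies to the deductible. Member owes £545 (running OOP £545).
Bill 2, £9,736: £563 to deductible, leaving £9,173; member's 20% is £1,834.60. Member pays £2,397.60; OOP now £2,942.60.
Bill 3, £10,910: deductible already satisfied, so member's share is 20% × £10,910 = £2,182. Member pays £2,182; OOP now £5,124.60.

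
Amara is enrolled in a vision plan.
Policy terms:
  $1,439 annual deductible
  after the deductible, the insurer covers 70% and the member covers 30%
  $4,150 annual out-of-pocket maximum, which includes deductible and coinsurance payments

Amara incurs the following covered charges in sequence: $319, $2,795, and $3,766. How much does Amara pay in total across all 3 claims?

$3,071.30

Bill 1, $319: fully absorbed by the deductible. Member pays $319; OOP now $319.
Bill 2, $2,795: $1,120 to deductible, leaving $1,675; coinsurance $1,675 × 30% = $502.50. Member pays $1,622.50; OOP now $1,941.50.
Bill 3, $3,766: deductible already satisfied, so member's share is 30% × $3,766 = $1,129.80. Member owes $1,129.80 (running OOP $3,071.30).
Summing the member's payments: $319 + $1,622.50 + $1,129.80 = $3,071.30.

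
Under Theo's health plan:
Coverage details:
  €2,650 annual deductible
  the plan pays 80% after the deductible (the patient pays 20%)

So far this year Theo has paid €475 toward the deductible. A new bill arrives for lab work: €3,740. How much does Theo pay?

€2,488

Deductible still to meet: €2,650 − €475 = €2,175.
The remaining €1,565 (= €3,740 − €2,175) moves to coinsurance.
Coinsurance: €1,565 × 20% = €313.
So the patient owes €2,175 + €313 = €2,488.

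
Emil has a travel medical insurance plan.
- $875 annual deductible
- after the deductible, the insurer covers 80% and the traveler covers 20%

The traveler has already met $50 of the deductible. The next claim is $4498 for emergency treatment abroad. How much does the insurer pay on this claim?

$50 of the $875 deductible is already met, leaving $825.
That leaves $4498 − $825 = $3673 for coinsurance.
Traveler's 20% share of $3673 is $734.60.
So the traveler owes $825 + $734.60 = $1559.60.
The insurer covers the remainder: $4498 − $1559.60 = $2938.40.

$2938.40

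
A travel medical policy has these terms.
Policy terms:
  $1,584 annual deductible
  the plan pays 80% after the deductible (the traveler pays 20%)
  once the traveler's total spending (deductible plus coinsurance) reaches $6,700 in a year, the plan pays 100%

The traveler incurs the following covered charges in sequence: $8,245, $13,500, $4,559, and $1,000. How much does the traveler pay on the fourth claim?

$172

Claim 1 ($8,245): deductible takes $1,584, $6,661 remains; traveler's 20% is $1,332.20. Cost to traveler: $2,916.20. OOP to date $2,916.20.
Claim 2 ($13,500): 20% coinsurance on $13,500 = $2,700. Cost to traveler: $2,700. OOP to date $5,616.20.
Claim 3 ($4,559): 20% coinsurance on $4,559 = $911.80. Traveler pays $911.80; OOP now $6,528.
Claim 4 ($1,000): 20% coinsurance on $1,000 = $200. Adding that to $6,528 gives $6,728, past the $6,700 cap; traveler pays only $6,700 − $6,528 = $172.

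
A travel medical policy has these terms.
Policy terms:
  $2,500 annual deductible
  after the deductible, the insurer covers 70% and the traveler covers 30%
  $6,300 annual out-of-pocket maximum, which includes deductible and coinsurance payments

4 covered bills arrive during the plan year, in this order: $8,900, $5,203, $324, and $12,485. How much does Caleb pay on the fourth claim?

$221.90

#1 ($8,900): deductible takes $2,500, $6,400 remains; coinsurance $6,400 × 30% = $1,920. Traveler pays $4,420; OOP now $4,420.
#2 ($5,203): deductible already satisfied, so traveler's share is 30% × $5,203 = $1,560.90. Traveler owes $1,560.90 (running OOP $5,980.90).
#3 ($324): deductible already satisfied, so traveler's share is 30% × $324 = $97.20. Traveler pays $97.20; OOP now $6,078.10.
#4 ($12,485): deductible met; 30% of $12,485 = $3,745.50. That would push OOP to $9,823.60, over the $6,300 cap, so traveler pays $6,300 − $6,078.10 = $221.90.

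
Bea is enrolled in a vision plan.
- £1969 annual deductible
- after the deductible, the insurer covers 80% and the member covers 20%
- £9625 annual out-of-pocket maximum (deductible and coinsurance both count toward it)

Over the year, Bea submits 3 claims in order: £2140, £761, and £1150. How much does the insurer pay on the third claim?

£920

Claim 1 — £2140: £1969 to deductible, leaving £171; member's 20% is £34.20. Member pays £2003.20; OOP now £2003.20. Plan pays £2140 − £2003.20 = £136.80.
Claim 2 — £761: deductible already satisfied, so member's share is 20% × £761 = £152.20. Cost to member: £152.20. OOP to date £2155.40. Insurer: £761 − £152.20 = £608.80.
Claim 3 — £1150: 20% coinsurance on £1150 = £230. Member pays £230; OOP now £2385.40. Insurer: £1150 − £230 = £920.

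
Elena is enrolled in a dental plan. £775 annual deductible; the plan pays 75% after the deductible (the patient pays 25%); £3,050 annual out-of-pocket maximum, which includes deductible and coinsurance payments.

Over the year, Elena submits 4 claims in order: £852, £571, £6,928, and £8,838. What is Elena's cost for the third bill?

#1 (£852): £775 to deductible, leaving £77; 25% of £77 = £19.25. Patient owes £794.25 (running OOP £794.25).
#2 (£571): deductible already satisfied, so patient's share is 25% × £571 = £142.75. Patient owes £142.75 (running OOP £937).
#3 (£6,928): 25% coinsurance on £6,928 = £1,732. Patient pays £1,732; OOP now £2,669.

£1,732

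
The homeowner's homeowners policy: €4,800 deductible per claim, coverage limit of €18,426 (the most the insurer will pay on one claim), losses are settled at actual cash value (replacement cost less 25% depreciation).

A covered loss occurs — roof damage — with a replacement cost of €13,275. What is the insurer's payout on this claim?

€5,156.25

Depreciate 25%: the covered value is €13,275 × 0.75 = €9,956.25.
After the deductible, €9,956.25 − €4,800 = €5,156.25 remains.
That's under the €18,426 cap, so the insurer reimburses the full €5,156.25.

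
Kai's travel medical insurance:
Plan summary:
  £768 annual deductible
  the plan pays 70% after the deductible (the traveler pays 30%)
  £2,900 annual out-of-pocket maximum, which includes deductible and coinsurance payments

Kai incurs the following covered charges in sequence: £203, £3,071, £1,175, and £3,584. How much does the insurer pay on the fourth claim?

£2,556.30

#1 (£203): all of it applies to the deductible. Traveler pays £203; OOP now £203. Plan pays £203 − £203 = £0.
#2 (£3,071): £565 to deductible, leaving £2,506; 30% of £2,506 = £751.80. Traveler pays £1,316.80; OOP now £1,519.80. Plan pays £3,071 − £1,316.80 = £1,754.20.
#3 (£1,175): deductible met; 30% of £1,175 = £352.50. Traveler pays £352.50; OOP now £1,872.30. Plan pays £1,175 − £352.50 = £822.50.
#4 (£3,584): 30% coinsurance on £3,584 = £1,075.20. That would push OOP to £2,947.50, over the £2,900 cap, so traveler pays £2,900 − £1,872.30 = £1,027.70. Plan pays £3,584 − £1,027.70 = £2,556.30.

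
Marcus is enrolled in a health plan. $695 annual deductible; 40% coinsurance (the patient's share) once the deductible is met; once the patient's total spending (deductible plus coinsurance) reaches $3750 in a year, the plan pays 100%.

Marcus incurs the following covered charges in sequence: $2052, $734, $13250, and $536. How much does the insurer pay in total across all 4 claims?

$12822

Bill 1, $2052: $695 finishes the deductible; $1357 goes to coinsurance; patient's 40% is $542.80. Cost to patient: $1237.80. OOP to date $1237.80. Plan pays $2052 − $1237.80 = $814.20.
Bill 2, $734: deductible met; 40% of $734 = $293.60. Cost to patient: $293.60. OOP to date $1531.40. Plan pays $734 − $293.60 = $440.40.
Bill 3, $13250: deductible already satisfied, so patient's share is 40% × $13250 = $5300. OOP would hit $6831.40 > $3750, so the cap limits the patient to $3750 − $1531.40 = $2218.60. Plan pays $13250 − $2218.60 = $11031.40.
Bill 4, $536: deductible already satisfied, so patient's share is 40% × $536 = $214.40. OOP would hit $3964.40 > $3750, so the cap limits the patient to $3750 − $3750 = $0. Plan pays $536 − $0 = $536.
Insurer total = bills − patient's total = $16572 − $3750 = $12822.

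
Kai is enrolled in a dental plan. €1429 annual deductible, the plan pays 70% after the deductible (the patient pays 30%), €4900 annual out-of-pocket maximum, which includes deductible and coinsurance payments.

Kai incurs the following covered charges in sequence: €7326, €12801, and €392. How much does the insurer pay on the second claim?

Bill 1, €7326: deductible takes €1429, €5897 remains; coinsurance €5897 × 30% = €1769.10. Patient pays €3198.10; OOP now €3198.10. Plan pays €7326 − €3198.10 = €4127.90.
Bill 2, €12801: 30% coinsurance on €12801 = €3840.30. That would push OOP to €7038.40, over the €4900 cap, so patient pays €4900 − €3198.10 = €1701.90. Plan pays €12801 − €1701.90 = €11099.10.

€11099.10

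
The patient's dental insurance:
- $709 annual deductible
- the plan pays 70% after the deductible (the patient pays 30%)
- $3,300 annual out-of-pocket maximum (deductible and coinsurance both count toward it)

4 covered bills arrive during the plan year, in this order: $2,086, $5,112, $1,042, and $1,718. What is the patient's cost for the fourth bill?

#1 ($2,086): deductible takes $709, $1,377 remains; 30% of $1,377 = $413.10. Patient pays $1,122.10; OOP now $1,122.10.
#2 ($5,112): deductible met; 30% of $5,112 = $1,533.60. Cost to patient: $1,533.60. OOP to date $2,655.70.
#3 ($1,042): deductible already satisfied, so patient's share is 30% × $1,042 = $312.60. Cost to patient: $312.60. OOP to date $2,968.30.
#4 ($1,718): deductible already satisfied, so patient's share is 30% × $1,718 = $515.40. OOP would hit $3,483.70 > $3,300, so the cap limits the patient to $3,300 − $2,968.30 = $331.70.

$331.70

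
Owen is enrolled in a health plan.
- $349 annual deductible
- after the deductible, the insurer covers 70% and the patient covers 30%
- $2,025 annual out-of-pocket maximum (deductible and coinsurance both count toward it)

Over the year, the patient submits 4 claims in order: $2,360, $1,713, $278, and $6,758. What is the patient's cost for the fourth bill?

$475.40

Claim 1 — $2,360: $349 to deductible, leaving $2,011; coinsurance $2,011 × 30% = $603.30. Patient pays $952.30; OOP now $952.30.
Claim 2 — $1,713: deductible already satisfied, so patient's share is 30% × $1,713 = $513.90. Patient owes $513.90 (running OOP $1,466.20).
Claim 3 — $278: 30% coinsurance on $278 = $83.40. Patient pays $83.40; OOP now $1,549.60.
Claim 4 — $6,758: deductible met; 30% of $6,758 = $2,027.40. That would push OOP to $3,577, over the $2,025 cap, so patient pays $2,025 − $1,549.60 = $475.40.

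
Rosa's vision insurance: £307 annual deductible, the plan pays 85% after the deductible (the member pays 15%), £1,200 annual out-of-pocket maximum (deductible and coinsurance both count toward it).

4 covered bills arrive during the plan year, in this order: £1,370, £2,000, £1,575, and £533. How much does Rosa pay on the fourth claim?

Claim 1 (£1,370): deductible takes £307, £1,063 remains; coinsurance £1,063 × 15% = £159.45. Member owes £466.45 (running OOP £466.45).
Claim 2 (£2,000): deductible already satisfied, so member's share is 15% × £2,000 = £300. Cost to member: £300. OOP to date £766.45.
Claim 3 (£1,575): deductible already satisfied, so member's share is 15% × £1,575 = £236.25. Cost to member: £236.25. OOP to date £1,002.70.
Claim 4 (£533): 15% coinsurance on £533 = £79.95. Cost to member: £79.95. OOP to date £1,082.65.

£79.95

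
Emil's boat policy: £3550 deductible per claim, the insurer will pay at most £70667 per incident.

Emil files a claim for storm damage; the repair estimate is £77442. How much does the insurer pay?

£70667

Less the £3550 deductible: £77442 − £3550 = £73892.
£73892 exceeds the £70667 limit, so the insurer pays the limit: £70667.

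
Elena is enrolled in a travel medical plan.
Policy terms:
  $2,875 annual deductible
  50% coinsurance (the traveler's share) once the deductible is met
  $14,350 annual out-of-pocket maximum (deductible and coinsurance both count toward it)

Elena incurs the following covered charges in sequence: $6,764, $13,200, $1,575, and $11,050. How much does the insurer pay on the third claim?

$787.50

Claim 1 ($6,764): deductible takes $2,875, $3,889 remains; traveler's 50% is $1,944.50. Cost to traveler: $4,819.50. OOP to date $4,819.50. Plan pays $6,764 − $4,819.50 = $1,944.50.
Claim 2 ($13,200): deductible met; 50% of $13,200 = $6,600. Cost to traveler: $6,600. OOP to date $11,419.50. Insurer: $13,200 − $6,600 = $6,600.
Claim 3 ($1,575): 50% coinsurance on $1,575 = $787.50. Traveler owes $787.50 (running OOP $12,207). Insurer: $1,575 − $787.50 = $787.50.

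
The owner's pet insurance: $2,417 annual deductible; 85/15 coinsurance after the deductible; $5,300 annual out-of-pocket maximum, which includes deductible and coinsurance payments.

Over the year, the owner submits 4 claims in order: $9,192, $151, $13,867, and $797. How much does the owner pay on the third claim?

$1,844.10

Claim 1 ($9,192): $2,417 finishes the deductible; $6,775 goes to coinsurance; owner's 15% is $1,016.25. Owner owes $3,433.25 (running OOP $3,433.25).
Claim 2 ($151): 15% coinsurance on $151 = $22.65. Cost to owner: $22.65. OOP to date $3,455.90.
Claim 3 ($13,867): deductible met; 15% of $13,867 = $2,080.05. Adding that to $3,455.90 gives $5,535.95, past the $5,300 cap; owner pays only $5,300 − $3,455.90 = $1,844.10.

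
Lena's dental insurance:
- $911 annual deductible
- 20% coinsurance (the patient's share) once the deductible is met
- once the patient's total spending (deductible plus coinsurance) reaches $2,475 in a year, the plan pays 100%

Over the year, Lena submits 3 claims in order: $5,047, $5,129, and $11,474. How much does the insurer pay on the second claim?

$4,392.20

#1 ($5,047): $911 finishes the deductible; $4,136 goes to coinsurance; patient's 20% is $827.20. Patient owes $1,738.20 (running OOP $1,738.20). Insurer: $5,047 − $1,738.20 = $3,308.80.
#2 ($5,129): 20% coinsurance on $5,129 = $1,025.80. OOP would hit $2,764 > $2,475, so the cap limits the patient to $2,475 − $1,738.20 = $736.80. Insurer: $5,129 − $736.80 = $4,392.20.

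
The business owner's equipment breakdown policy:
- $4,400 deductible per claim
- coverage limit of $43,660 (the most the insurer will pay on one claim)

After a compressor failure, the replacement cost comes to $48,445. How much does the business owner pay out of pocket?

$4,785

Subtract the deductible: $48,445 − $4,400 = $44,045.
$44,045 exceeds the $43,660 limit, so the insurer pays the limit: $43,660.
Out of pocket: $48,445 − $43,660 = $4,785.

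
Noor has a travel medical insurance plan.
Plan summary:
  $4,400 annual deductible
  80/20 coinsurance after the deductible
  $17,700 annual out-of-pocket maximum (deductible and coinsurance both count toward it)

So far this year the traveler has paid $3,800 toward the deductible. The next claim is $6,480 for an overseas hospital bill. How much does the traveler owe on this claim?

$1,776

Deductible still to meet: $4,400 − $3,800 = $600.
After the $600 deductible portion, $6,480 − $600 = $5,880 is subject to coinsurance.
Coinsurance: $5,880 × 20% = $1,176.
That puts the traveler's cost at $600 + $1,176 = $1,776 before any cap.
Cumulative spending $3,800 + $1,776 = $5,576 stays under the $17,700 maximum.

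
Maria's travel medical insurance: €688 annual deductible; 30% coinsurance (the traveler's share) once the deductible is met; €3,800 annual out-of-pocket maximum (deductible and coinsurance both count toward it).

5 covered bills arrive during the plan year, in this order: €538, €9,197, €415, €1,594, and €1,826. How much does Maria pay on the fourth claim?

€273.40

Bill 1, €538: fully absorbed by the deductible. Traveler pays €538; OOP now €538.
Bill 2, €9,197: €150 to deductible, leaving €9,047; coinsurance €9,047 × 30% = €2,714.10. Cost to traveler: €2,864.10. OOP to date €3,402.10.
Bill 3, €415: 30% coinsurance on €415 = €124.50. Cost to traveler: €124.50. OOP to date €3,526.60.
Bill 4, €1,594: deductible already satisfied, so traveler's share is 30% × €1,594 = €478.20. That would push OOP to €4,004.80, over the €3,800 cap, so traveler pays €3,800 − €3,526.60 = €273.40.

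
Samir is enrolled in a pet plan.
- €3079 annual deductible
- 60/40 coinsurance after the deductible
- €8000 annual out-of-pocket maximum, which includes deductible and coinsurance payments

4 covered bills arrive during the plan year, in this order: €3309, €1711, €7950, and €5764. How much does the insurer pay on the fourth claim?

€4799.40

Claim 1 — €3309: €3079 finishes the deductible; €230 goes to coinsurance; coinsurance €230 × 40% = €92. Owner owes €3171 (running OOP €3171). Insurer: €3309 − €3171 = €138.
Claim 2 — €1711: deductible already satisfied, so owner's share is 40% × €1711 = €684.40. Owner pays €684.40; OOP now €3855.40. Insurer: €1711 − €684.40 = €1026.60.
Claim 3 — €7950: deductible met; 40% of €7950 = €3180. Owner pays €3180; OOP now €7035.40. Plan pays €7950 − €3180 = €4770.
Claim 4 — €5764: deductible already satisfied, so owner's share is 40% × €5764 = €2305.60. OOP would hit €9341 > €8000, so the cap limits the owner to €8000 − €7035.40 = €964.60. Insurer: €5764 − €964.60 = €4799.40.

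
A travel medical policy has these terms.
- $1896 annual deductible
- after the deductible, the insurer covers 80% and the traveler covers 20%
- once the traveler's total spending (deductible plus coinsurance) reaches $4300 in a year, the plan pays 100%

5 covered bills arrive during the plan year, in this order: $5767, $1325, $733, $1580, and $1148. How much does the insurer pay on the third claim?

Claim 1 ($5767): $1896 finishes the deductible; $3871 goes to coinsurance; 20% of $3871 = $774.20. Traveler owes $2670.20 (running OOP $2670.20). Plan pays $5767 − $2670.20 = $3096.80.
Claim 2 ($1325): deductible already satisfied, so traveler's share is 20% × $1325 = $265. Traveler pays $265; OOP now $2935.20. Plan pays $1325 − $265 = $1060.
Claim 3 ($733): deductible met; 20% of $733 = $146.60. Traveler owes $146.60 (running OOP $3081.80). Plan pays $733 − $146.60 = $586.40.

$586.40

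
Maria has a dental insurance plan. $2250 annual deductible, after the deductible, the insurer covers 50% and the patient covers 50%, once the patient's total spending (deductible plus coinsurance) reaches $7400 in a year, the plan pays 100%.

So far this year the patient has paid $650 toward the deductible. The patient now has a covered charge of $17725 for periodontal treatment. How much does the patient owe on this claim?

$650 of the $2250 deductible is already met, leaving $1600.
After the $1600 deductible portion, $17725 − $1600 = $16125 is subject to coinsurance.
50% of $16125 = $8062.50 falls to the patient.
Patient responsibility before any cap: $1600 + $8062.50 = $9662.50.
Year-to-date out-of-pocket would reach $650 + $9662.50 = $10312.50, above the $7400 maximum, so the patient pays only $7400 − $650 = $6750.

$6750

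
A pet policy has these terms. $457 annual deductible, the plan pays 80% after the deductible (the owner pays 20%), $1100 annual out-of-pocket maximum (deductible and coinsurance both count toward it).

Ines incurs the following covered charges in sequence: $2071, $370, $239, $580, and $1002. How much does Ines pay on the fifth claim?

$82.40

Bill 1, $2071: $457 finishes the deductible; $1614 goes to coinsurance; owner's 20% is $322.80. Cost to owner: $779.80. OOP to date $779.80.
Bill 2, $370: deductible already satisfied, so owner's share is 20% × $370 = $74. Owner pays $74; OOP now $853.80.
Bill 3, $239: deductible already satisfied, so owner's share is 20% × $239 = $47.80. Cost to owner: $47.80. OOP to date $901.60.
Bill 4, $580: 20% coinsurance on $580 = $116. Owner owes $116 (running OOP $1017.60).
Bill 5, $1002: deductible met; 20% of $1002 = $200.40. OOP would hit $1218 > $1100, so the cap limits the owner to $1100 − $1017.60 = $82.40.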